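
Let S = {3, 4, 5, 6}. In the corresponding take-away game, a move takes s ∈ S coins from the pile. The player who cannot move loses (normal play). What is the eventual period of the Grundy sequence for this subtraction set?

9

G(0) = 0
G(1) = mex{} = 0
G(2) = mex{} = 0
G(3) = mex{0} = 1
G(4) = mex{0,0} = 1
G(5) = mex{0,0,0} = 1
G(6) = mex{1,0,0,0} = 2
G(7) = mex{1,1,0,0} = 2
G(8) = mex{1,1,1,0} = 2
G(9) = mex{2,1,1,1} = 0
G(10) = mex{2,2,1,1} = 0
G(11) = mex{2,2,2,1} = 0
G(12) = mex{0,2,2,2} = 1
G(13) = mex{0,0,2,2} = 1
G(14) = mex{0,0,0,2} = 1
G(15) = mex{1,0,0,0} = 2
G(16) = mex{1,1,0,0} = 2
G(17) = mex{1,1,1,0} = 2
G(18) = mex{2,1,1,1} = 0
G(19) = mex{2,2,1,1} = 0
G(n+9) = G(n) holds for n = 0,…,5 (a full window of length max(S) = 6), so the sequence is purely periodic with period 9.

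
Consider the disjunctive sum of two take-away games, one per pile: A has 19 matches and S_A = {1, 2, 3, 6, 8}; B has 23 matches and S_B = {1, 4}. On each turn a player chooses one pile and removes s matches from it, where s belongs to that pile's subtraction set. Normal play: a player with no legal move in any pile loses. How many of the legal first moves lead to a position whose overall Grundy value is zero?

Pile A, S = {1, 2, 3, 6, 8}:
n :  0  1  2  3  4  5  6  7  8  9 10 11 12 13 14 15 16 17 18 19
G :  0  1  2  3  0  1  2  3  4  0  1  2  3  0  1  2  3  4  0  1
G_A(19) = 1.
Pile B, S = {1, 4}:
n :  0  1  2  3  4  5  6  7  8  9 10 11 12 13 14 15 16 17 18 19 20 21 22 23
G :  0  1  0  1  2  0  1  0  1  2  0  1  0  1  2  0  1  0  1  2  0  1  0  1
G_B(23) = 1.
Combined Grundy value = 1 ⊕ 1 = 0.
A winning move leaves total XOR = 0, i.e. changes one component's Grundy value g to g ⊕ X where X is the current total.
Pile A: target g' = 1⊕0 = 1, but every legal move changes the Grundy value (mex property), so 0 moves.
Pile B: target g' = 1⊕0 = 1, but every legal move changes the Grundy value (mex property), so 0 moves.

0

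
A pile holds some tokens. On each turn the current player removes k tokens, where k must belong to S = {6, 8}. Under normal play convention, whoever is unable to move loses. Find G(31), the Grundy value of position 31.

n :  0  1  2  3  4  5  6  7  8  9 10 11 12 13 14 15 16 17 18 19 20 21 22 23 24 25 26 27 28 29 30 31
G :  0  0  0  0  0  0  1  1  1  1  1  1  2  2  0  0  0  0  0  0  1  1  1  1  1  1  2  2  0  0  0  0

0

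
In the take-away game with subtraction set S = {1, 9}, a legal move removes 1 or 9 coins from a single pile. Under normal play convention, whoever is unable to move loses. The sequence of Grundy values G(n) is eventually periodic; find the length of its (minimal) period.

2

G(0) = 0
G(1) = mex{0} = 1
G(2) = mex{1} = 0
G(3) = mex{0} = 1
G(4) = mex{1} = 0
G(5) = mex{0} = 1
G(6) = mex{1} = 0
G(7) = mex{0} = 1
G(8) = mex{1} = 0
G(9) = mex{0,0} = 1
G(10) = mex{1,1} = 0
G(11) = mex{0,0} = 1
G(12) = mex{1,1} = 0
G(13) = mex{0,0} = 1
G(14) = mex{1,1} = 0
G(n+2) = G(n) holds for n = 0,…,8 (a full window of length max(S) = 9), so the sequence is purely periodic with period 2.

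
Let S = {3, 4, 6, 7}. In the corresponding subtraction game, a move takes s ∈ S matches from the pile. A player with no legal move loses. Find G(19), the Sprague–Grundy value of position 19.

3

G(0) = 0
G(1) = mex{} = 0
G(2) = mex{} = 0
G(3) = mex{0} = 1
G(4) = mex{0,0} = 1
G(5) = mex{0,0} = 1
G(6) = mex{1,0,0} = 2
G(7) = mex{1,1,0,0} = 2
G(8) = mex{1,1,0,0} = 2
G(9) = mex{2,1,1,0} = 3
G(10) = mex{2,2,1,1} = 0
G(11) = mex{2,2,1,1} = 0
G(12) = mex{3,2,2,1} = 0
G(13) = mex{0,3,2,2} = 1
G(14) = mex{0,0,2,2} = 1
G(15) = mex{0,0,3,2} = 1
G(16) = mex{1,0,0,3} = 2
G(17) = mex{1,1,0,0} = 2
G(18) = mex{1,1,0,0} = 2
G(19) = mex{2,1,1,0} = 3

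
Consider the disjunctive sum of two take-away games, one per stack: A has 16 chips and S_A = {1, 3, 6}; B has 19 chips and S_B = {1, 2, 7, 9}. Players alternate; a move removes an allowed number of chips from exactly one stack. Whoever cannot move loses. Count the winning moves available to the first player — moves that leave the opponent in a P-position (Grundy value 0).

Stack A, S = {1, 3, 6}:
G(0) = 0
G(1) = mex{0} = 1
G(2) = mex{1} = 0
G(3) = mex{0,0} = 1
G(4) = mex{1,1} = 0
G(5) = mex{0,0} = 1
G(6) = mex{1,1,0} = 2
G(7) = mex{2,0,1} = 3
G(8) = mex{3,1,0} = 2
G(9) = mex{2,2,1} = 0
G(10) = mex{0,3,0} = 1
G(11) = mex{1,2,1} = 0
G(12) = mex{0,0,2} = 1
G(13) = mex{1,1,3} = 0
G(14) = mex{0,0,2} = 1
G(15) = mex{1,1,0} = 2
G(16) = mex{2,0,1} = 3
G_A(16) = 3.
Stack B, S = {1, 2, 7, 9}:
G(0) = 0
G(1) = mex{0} = 1
G(2) = mex{1,0} = 2
G(3) = mex{2,1} = 0
G(4) = mex{0,2} = 1
G(5) = mex{1,0} = 2
G(6) = mex{2,1} = 0
G(7) = mex{0,2,0} = 1
G(8) = mex{1,0,1} = 2
G(9) = mex{2,1,2,0} = 3
G(10) = mex{3,2,0,1} = 4
G(11) = mex{4,3,1,2} = 0
G(12) = mex{0,4,2,0} = 1
G(13) = mex{1,0,0,1} = 2
G(14) = mex{2,1,1,2} = 0
G(15) = mex{0,2,2,0} = 1
G(16) = mex{1,0,3,1} = 2
G(17) = mex{2,1,4,2} = 0
G(18) = mex{0,2,0,3} = 1
G(19) = mex{1,0,1,4} = 2
G_B(19) = 2.
Combined Grundy value = 3 ⊕ 2 = 1.
A winning move leaves total XOR = 0, i.e. changes one component's Grundy value g to g ⊕ X where X is the current total.
Stack A: need g' = 3⊕1 = 2. Options: 16−1→G=2, 16−3→G=0, 16−6→G=1. Hits: 1.
Stack B: need g' = 2⊕1 = 3. Options: 19−1→G=1, 19−2→G=0, 19−7→G=1, 19−9→G=4. Hits: 0.

1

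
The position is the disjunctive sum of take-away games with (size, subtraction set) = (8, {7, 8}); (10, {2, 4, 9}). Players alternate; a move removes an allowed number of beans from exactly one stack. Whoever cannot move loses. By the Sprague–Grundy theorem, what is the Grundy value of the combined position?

Stack A, S = {7, 8}:
n : 0 1 2 3 4 5 6 7 8
G : 0 0 0 0 0 0 0 1 1
G_A(8) = 1.
Stack B, S = {2, 4, 9}:
n :  0  1  2  3  4  5  6  7  8  9 10
G :  0  0  1  1  2  2  0  0  1  1  2
G_B(10) = 2.
Combined Grundy value = 1 ⊕ 2 = 3.

3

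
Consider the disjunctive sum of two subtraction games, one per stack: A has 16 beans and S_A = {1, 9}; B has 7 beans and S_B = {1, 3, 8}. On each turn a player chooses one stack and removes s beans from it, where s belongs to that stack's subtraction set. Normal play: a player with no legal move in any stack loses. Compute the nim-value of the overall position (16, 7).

Stack A, S = {1, 9}:
n :  0  1  2  3  4  5  6  7  8  9 10 11 12 13 14 15 16
G :  0  1  0  1  0  1  0  1  0  1  0  1  0  1  0  1  0
G_A(16) = 0.
Stack B, S = {1, 3, 8}:
G(0) = 0
G(1) = mex{0} = 1
G(2) = mex{1} = 0
G(3) = mex{0,0} = 1
G(4) = mex{1,1} = 0
G(5) = mex{0,0} = 1
G(6) = mex{1,1} = 0
G(7) = mex{0,0} = 1
G_B(7) = 1.
Combined Grundy value = 0 ⊕ 1 = 1.

1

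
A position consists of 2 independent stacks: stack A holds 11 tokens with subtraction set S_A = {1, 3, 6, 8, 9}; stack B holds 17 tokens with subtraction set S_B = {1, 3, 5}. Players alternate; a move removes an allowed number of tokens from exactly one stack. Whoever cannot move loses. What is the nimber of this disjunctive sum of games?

Stack A, S = {1, 3, 6, 8, 9}:
G(0) = 0
G(1) = mex{0} = 1
G(2) = mex{1} = 0
G(3) = mex{0,0} = 1
G(4) = mex{1,1} = 0
G(5) = mex{0,0} = 1
G(6) = mex{1,1,0} = 2
G(7) = mex{2,0,1} = 3
G(8) = mex{3,1,0,0} = 2
G(9) = mex{2,2,1,1,0} = 3
G(10) = mex{3,3,0,0,1} = 2
G(11) = mex{2,2,1,1,0} = 3
G_A(11) = 3.
Stack B, S = {1, 3, 5}:
n :  0  1  2  3  4  5  6  7  8  9 10 11 12 13 14 15 16 17
G :  0  1  0  1  0  1  0  1  0  1  0  1  0  1  0  1  0  1
G_B(17) = 1.
Combined Grundy value = 3 ⊕ 1 = 2.

2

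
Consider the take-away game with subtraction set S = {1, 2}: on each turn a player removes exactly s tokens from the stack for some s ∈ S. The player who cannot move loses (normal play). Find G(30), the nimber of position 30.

n :  0  1  2  3  4  5  6  7  8  9 10 11 12 13 14 15 16 17 18 19 20 21 22 23 24 25 26 27 28 29 30
G :  0  1  2  0  1  2  0  1  2  0  1  2  0  1  2  0  1  2  0  1  2  0  1  2  0  1  2  0  1  2  0

0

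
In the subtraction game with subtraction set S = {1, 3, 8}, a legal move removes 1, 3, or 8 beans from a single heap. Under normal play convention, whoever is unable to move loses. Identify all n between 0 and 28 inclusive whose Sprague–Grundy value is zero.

G(0) = 0
G(1) = mex{0} = 1
G(2) = mex{1} = 0
G(3) = mex{0,0} = 1
G(4) = mex{1,1} = 0
G(5) = mex{0,0} = 1
G(6) = mex{1,1} = 0
G(7) = mex{0,0} = 1
G(8) = mex{1,1,0} = 2
G(9) = mex{2,0,1} = 3
G(10) = mex{3,1,0} = 2
G(11) = mex{2,2,1} = 0
G(12) = mex{0,3,0} = 1
G(13) = mex{1,2,1} = 0
G(14) = mex{0,0,0} = 1
G(15) = mex{1,1,1} = 0
G(16) = mex{0,0,2} = 1
G(17) = mex{1,1,3} = 0
G(18) = mex{0,0,2} = 1
G(19) = mex{1,1,0} = 2
G(20) = mex{2,0,1} = 3
G(21) = mex{3,1,0} = 2
G(22) = mex{2,2,1} = 0
G(23) = mex{0,3,0} = 1
G(24) = mex{1,2,1} = 0
G(25) = mex{0,0,0} = 1
G(26) = mex{1,1,1} = 0
G(27) = mex{0,0,2} = 1
G(28) = mex{1,1,3} = 0
P-positions are exactly the n with G(n) = 0.

0, 2, 4, 6, 11, 13, 15, 17, 22, 24, 26, 28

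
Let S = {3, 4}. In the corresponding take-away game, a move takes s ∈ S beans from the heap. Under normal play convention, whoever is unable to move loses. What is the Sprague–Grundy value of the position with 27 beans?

G(0) = 0
G(1) = mex{} = 0
G(2) = mex{} = 0
G(3) = mex{0} = 1
G(4) = mex{0,0} = 1
G(5) = mex{0,0} = 1
G(6) = mex{1,0} = 2
G(7) = mex{1,1} = 0
G(8) = mex{1,1} = 0
G(9) = mex{2,1} = 0
G(10) = mex{0,2} = 1
G(11) = mex{0,0} = 1
G(12) = mex{0,0} = 1
G(13) = mex{1,0} = 2
G(14) = mex{1,1} = 0
G(15) = mex{1,1} = 0
G(16) = mex{2,1} = 0
G(17) = mex{0,2} = 1
G(18) = mex{0,0} = 1
G(19) = mex{0,0} = 1
G(20) = mex{1,0} = 2
G(21) = mex{1,1} = 0
G(22) = mex{1,1} = 0
G(23) = mex{2,1} = 0
G(24) = mex{0,2} = 1
G(25) = mex{0,0} = 1
G(26) = mex{0,0} = 1
G(27) = mex{1,0} = 2

2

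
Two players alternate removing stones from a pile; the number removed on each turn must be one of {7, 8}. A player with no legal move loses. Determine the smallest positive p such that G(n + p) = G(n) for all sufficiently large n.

15

G(0) = 0
G(1) = mex{} = 0
G(2) = mex{} = 0
G(3) = mex{} = 0
G(4) = mex{} = 0
G(5) = mex{} = 0
G(6) = mex{} = 0
G(7) = mex{0} = 1
G(8) = mex{0,0} = 1
G(9) = mex{0,0} = 1
G(10) = mex{0,0} = 1
G(11) = mex{0,0} = 1
G(12) = mex{0,0} = 1
G(13) = mex{0,0} = 1
G(14) = mex{1,0} = 2
G(15) = mex{1,1} = 0
G(16) = mex{1,1} = 0
G(17) = mex{1,1} = 0
G(18) = mex{1,1} = 0
G(19) = mex{1,1} = 0
G(20) = mex{1,1} = 0
G(21) = mex{2,1} = 0
G(22) = mex{0,2} = 1
G(23) = mex{0,0} = 1
G(24) = mex{0,0} = 1
G(25) = mex{0,0} = 1
G(26) = mex{0,0} = 1
G(27) = mex{0,0} = 1
G(28) = mex{0,0} = 1
G(29) = mex{1,0} = 2
G(30) = mex{1,1} = 0
G(31) = mex{1,1} = 0
G(n+15) = G(n) holds for n = 0,…,7 (a full window of length max(S) = 8), so the sequence is purely periodic with period 15.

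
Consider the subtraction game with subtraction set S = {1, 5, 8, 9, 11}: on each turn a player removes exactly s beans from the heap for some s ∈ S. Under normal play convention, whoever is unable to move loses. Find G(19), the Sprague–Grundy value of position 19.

1

G(0) = 0
G(1) = mex{0} = 1
G(2) = mex{1} = 0
G(3) = mex{0} = 1
G(4) = mex{1} = 0
G(5) = mex{0,0} = 1
G(6) = mex{1,1} = 0
G(7) = mex{0,0} = 1
G(8) = mex{1,1,0} = 2
G(9) = mex{2,0,1,0} = 3
G(10) = mex{3,1,0,1} = 2
G(11) = mex{2,0,1,0,0} = 3
G(12) = mex{3,1,0,1,1} = 2
G(13) = mex{2,2,1,0,0} = 3
G(14) = mex{3,3,0,1,1} = 2
G(15) = mex{2,2,1,0,0} = 3
G(16) = mex{3,3,2,1,1} = 0
G(17) = mex{0,2,3,2,0} = 1
G(18) = mex{1,3,2,3,1} = 0
G(19) = mex{0,2,3,2,2} = 1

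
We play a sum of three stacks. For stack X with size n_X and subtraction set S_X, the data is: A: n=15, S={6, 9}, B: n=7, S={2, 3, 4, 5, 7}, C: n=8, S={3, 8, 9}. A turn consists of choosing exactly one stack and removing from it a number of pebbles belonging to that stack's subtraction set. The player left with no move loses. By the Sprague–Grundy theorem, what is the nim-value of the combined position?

Stack A, S = {6, 9}:
G(0) = 0
G(1) = mex{} = 0
G(2) = mex{} = 0
G(3) = mex{} = 0
G(4) = mex{} = 0
G(5) = mex{} = 0
G(6) = mex{0} = 1
G(7) = mex{0} = 1
G(8) = mex{0} = 1
G(9) = mex{0,0} = 1
G(10) = mex{0,0} = 1
G(11) = mex{0,0} = 1
G(12) = mex{1,0} = 2
G(13) = mex{1,0} = 2
G(14) = mex{1,0} = 2
G(15) = mex{1,1} = 0
G_A(15) = 0.
Stack B, S = {2, 3, 4, 5, 7}:
n : 0 1 2 3 4 5 6 7
G : 0 0 1 1 2 2 3 3
G_B(7) = 3.
Stack C, S = {3, 8, 9}:
n : 0 1 2 3 4 5 6 7 8
G : 0 0 0 1 1 1 0 0 2
G_C(8) = 2.
Combined Grundy value = 0 ⊕ 3 ⊕ 2 = 1.

1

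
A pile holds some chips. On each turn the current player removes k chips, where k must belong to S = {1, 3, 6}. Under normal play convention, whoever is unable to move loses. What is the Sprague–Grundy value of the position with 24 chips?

2

G(0) = 0
G(1) = mex{0} = 1
G(2) = mex{1} = 0
G(3) = mex{0,0} = 1
G(4) = mex{1,1} = 0
G(5) = mex{0,0} = 1
G(6) = mex{1,1,0} = 2
G(7) = mex{2,0,1} = 3
G(8) = mex{3,1,0} = 2
G(9) = mex{2,2,1} = 0
G(10) = mex{0,3,0} = 1
G(11) = mex{1,2,1} = 0
G(12) = mex{0,0,2} = 1
G(13) = mex{1,1,3} = 0
G(14) = mex{0,0,2} = 1
G(15) = mex{1,1,0} = 2
G(16) = mex{2,0,1} = 3
G(17) = mex{3,1,0} = 2
G(18) = mex{2,2,1} = 0
G(19) = mex{0,3,0} = 1
G(20) = mex{1,2,1} = 0
G(21) = mex{0,0,2} = 1
G(22) = mex{1,1,3} = 0
G(23) = mex{0,0,2} = 1
G(24) = mex{1,1,0} = 2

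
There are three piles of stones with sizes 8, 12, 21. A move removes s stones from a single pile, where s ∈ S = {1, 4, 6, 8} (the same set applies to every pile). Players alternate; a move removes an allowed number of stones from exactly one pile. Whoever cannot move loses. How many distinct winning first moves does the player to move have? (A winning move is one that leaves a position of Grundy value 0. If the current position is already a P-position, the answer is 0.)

All piles use S = {1, 4, 6, 8}:
G(0) = 0
G(1) = mex{0} = 1
G(2) = mex{1} = 0
G(3) = mex{0} = 1
G(4) = mex{1,0} = 2
G(5) = mex{2,1} = 0
G(6) = mex{0,0,0} = 1
G(7) = mex{1,1,1} = 0
G(8) = mex{0,2,0,0} = 1
G(9) = mex{1,0,1,1} = 2
G(10) = mex{2,1,2,0} = 3
G(11) = mex{3,0,0,1} = 2
G(12) = mex{2,1,1,2} = 0
G(13) = mex{0,2,0,0} = 1
G(14) = mex{1,3,1,1} = 0
G(15) = mex{0,2,2,0} = 1
G(16) = mex{1,0,3,1} = 2
G(17) = mex{2,1,2,2} = 0
G(18) = mex{0,0,0,3} = 1
G(19) = mex{1,1,1,2} = 0
G(20) = mex{0,2,0,0} = 1
G(21) = mex{1,0,1,1} = 2
Pile A: G(8) = 1.
Pile B: G(12) = 0.
Pile C: G(21) = 2.
Combined Grundy value = 1 ⊕ 0 ⊕ 2 = 3.
A winning move leaves total XOR = 0, i.e. changes one component's Grundy value g to g ⊕ X where X is the current total.
Pile A: need g' = 1⊕3 = 2. Options: 8−1→G=0, 8−4→G=2, 8−6→G=0, 8−8→G=0. Hits: 1.
Pile B: need g' = 0⊕3 = 3. Options: 12−1→G=2, 12−4→G=1, 12−6→G=1, 12−8→G=2. Hits: 0.
Pile C: need g' = 2⊕3 = 1. Options: 21−1→G=1, 21−4→G=0, 21−6→G=1, 21−8→G=1. Hits: 3.

4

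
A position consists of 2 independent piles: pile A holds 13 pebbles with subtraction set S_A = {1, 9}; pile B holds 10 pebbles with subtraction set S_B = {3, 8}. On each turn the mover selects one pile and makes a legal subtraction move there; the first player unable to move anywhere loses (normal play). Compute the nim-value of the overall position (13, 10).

0

Pile A, S = {1, 9}:
n :  0  1  2  3  4  5  6  7  8  9 10 11 12 13
G :  0  1  0  1  0  1  0  1  0  1  0  1  0  1
G_A(13) = 1.
Pile B, S = {3, 8}:
n :  0  1  2  3  4  5  6  7  8  9 10
G :  0  0  0  1  1  1  0  0  2  1  1
G_B(10) = 1.
Combined Grundy value = 1 ⊕ 1 = 0.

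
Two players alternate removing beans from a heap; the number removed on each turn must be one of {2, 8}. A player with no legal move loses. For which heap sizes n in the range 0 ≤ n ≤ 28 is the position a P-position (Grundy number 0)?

G(0) = 0
G(1) = mex{} = 0
G(2) = mex{0} = 1
G(3) = mex{0} = 1
G(4) = mex{1} = 0
G(5) = mex{1} = 0
G(6) = mex{0} = 1
G(7) = mex{0} = 1
G(8) = mex{1,0} = 2
G(9) = mex{1,0} = 2
G(10) = mex{2,1} = 0
G(11) = mex{2,1} = 0
G(12) = mex{0,0} = 1
G(13) = mex{0,0} = 1
G(14) = mex{1,1} = 0
G(15) = mex{1,1} = 0
G(16) = mex{0,2} = 1
G(17) = mex{0,2} = 1
G(18) = mex{1,0} = 2
G(19) = mex{1,0} = 2
G(20) = mex{2,1} = 0
G(21) = mex{2,1} = 0
G(22) = mex{0,0} = 1
G(23) = mex{0,0} = 1
G(24) = mex{1,1} = 0
G(25) = mex{1,1} = 0
G(26) = mex{0,2} = 1
G(27) = mex{0,2} = 1
G(28) = mex{1,0} = 2
P-positions are exactly the n with G(n) = 0.

0, 1, 4, 5, 10, 11, 14, 15, 20, 21, 24, 25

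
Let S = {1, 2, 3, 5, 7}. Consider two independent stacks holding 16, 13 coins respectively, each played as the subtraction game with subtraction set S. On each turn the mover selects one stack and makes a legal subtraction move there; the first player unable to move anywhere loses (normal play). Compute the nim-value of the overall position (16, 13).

1

All stacks use S = {1, 2, 3, 5, 7}:
G(0) = 0
G(1) = mex{0} = 1
G(2) = mex{1,0} = 2
G(3) = mex{2,1,0} = 3
G(4) = mex{3,2,1} = 0
G(5) = mex{0,3,2,0} = 1
G(6) = mex{1,0,3,1} = 2
G(7) = mex{2,1,0,2,0} = 3
G(8) = mex{3,2,1,3,1} = 0
G(9) = mex{0,3,2,0,2} = 1
G(10) = mex{1,0,3,1,3} = 2
G(11) = mex{2,1,0,2,0} = 3
G(12) = mex{3,2,1,3,1} = 0
G(13) = mex{0,3,2,0,2} = 1
G(14) = mex{1,0,3,1,3} = 2
G(15) = mex{2,1,0,2,0} = 3
G(16) = mex{3,2,1,3,1} = 0
Stack A: G(16) = 0.
Stack B: G(13) = 1.
Combined Grundy value = 0 ⊕ 1 = 1.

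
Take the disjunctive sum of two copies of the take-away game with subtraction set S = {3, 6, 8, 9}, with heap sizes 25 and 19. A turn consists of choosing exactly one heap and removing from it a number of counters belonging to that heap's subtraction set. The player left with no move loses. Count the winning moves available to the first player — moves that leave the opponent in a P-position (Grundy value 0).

2

All heaps use S = {3, 6, 8, 9}:
G(0) = 0
G(1) = mex{} = 0
G(2) = mex{} = 0
G(3) = mex{0} = 1
G(4) = mex{0} = 1
G(5) = mex{0} = 1
G(6) = mex{1,0} = 2
G(7) = mex{1,0} = 2
G(8) = mex{1,0,0} = 2
G(9) = mex{2,1,0,0} = 3
G(10) = mex{2,1,0,0} = 3
G(11) = mex{2,1,1,0} = 3
G(12) = mex{3,2,1,1} = 0
G(13) = mex{3,2,1,1} = 0
G(14) = mex{3,2,2,1} = 0
G(15) = mex{0,3,2,2} = 1
G(16) = mex{0,3,2,2} = 1
G(17) = mex{0,3,3,2} = 1
G(18) = mex{1,0,3,3} = 2
G(19) = mex{1,0,3,3} = 2
G(20) = mex{1,0,0,3} = 2
G(21) = mex{2,1,0,0} = 3
G(22) = mex{2,1,0,0} = 3
G(23) = mex{2,1,1,0} = 3
G(24) = mex{3,2,1,1} = 0
G(25) = mex{3,2,1,1} = 0
Heap A: G(25) = 0.
Heap B: G(19) = 2.
Combined Grundy value = 0 ⊕ 2 = 2.
A winning move leaves total XOR = 0, i.e. changes one component's Grundy value g to g ⊕ X where X is the current total.
Heap A: need g' = 0⊕2 = 2. Options: 25−3→G=3, 25−6→G=2, 25−8→G=1, 25−9→G=1. Hits: 1.
Heap B: need g' = 2⊕2 = 0. Options: 19−3→G=1, 19−6→G=0, 19−8→G=3, 19−9→G=3. Hits: 1.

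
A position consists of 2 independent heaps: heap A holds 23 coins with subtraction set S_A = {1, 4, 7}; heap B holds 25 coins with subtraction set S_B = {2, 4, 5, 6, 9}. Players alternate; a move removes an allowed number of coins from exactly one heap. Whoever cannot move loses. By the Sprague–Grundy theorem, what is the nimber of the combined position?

Heap A, S = {1, 4, 7}:
n :  0  1  2  3  4  5  6  7  8  9 10 11 12 13 14 15 16 17 18 19 20 21 22 23
G :  0  1  0  1  2  0  1  2  0  1  0  1  2  0  1  2  0  1  0  1  2  0  1  2
G_A(23) = 2.
Heap B, S = {2, 4, 5, 6, 9}:
G(0) = 0
G(1) = mex{} = 0
G(2) = mex{0} = 1
G(3) = mex{0} = 1
G(4) = mex{1,0} = 2
G(5) = mex{1,0,0} = 2
G(6) = mex{2,1,0,0} = 3
G(7) = mex{2,1,1,0} = 3
G(8) = mex{3,2,1,1} = 0
G(9) = mex{3,2,2,1,0} = 4
G(10) = mex{0,3,2,2,0} = 1
G(11) = mex{4,3,3,2,1} = 0
G(12) = mex{1,0,3,3,1} = 2
G(13) = mex{0,4,0,3,2} = 1
G(14) = mex{2,1,4,0,2} = 3
G(15) = mex{1,0,1,4,3} = 2
G(16) = mex{3,2,0,1,3} = 4
G(17) = mex{2,1,2,0,0} = 3
G(18) = mex{4,3,1,2,4} = 0
G(19) = mex{3,2,3,1,1} = 0
G(20) = mex{0,4,2,3,0} = 1
G(21) = mex{0,3,4,2,2} = 1
G(22) = mex{1,0,3,4,1} = 2
G(23) = mex{1,0,0,3,3} = 2
G(24) = mex{2,1,0,0,2} = 3
G(25) = mex{2,1,1,0,4} = 3
G_B(25) = 3.
Combined Grundy value = 2 ⊕ 3 = 1.

1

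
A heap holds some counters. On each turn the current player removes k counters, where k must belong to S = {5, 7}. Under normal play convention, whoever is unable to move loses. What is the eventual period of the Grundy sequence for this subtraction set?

n :  0  1  2  3  4  5  6  7  8  9 10 11 12 13 14 15 16 17 18 19 20 21 22 23 24 25
G :  0  0  0  0  0  1  1  1  1  1  2  2  0  0  0  0  0  1  1  1  1  1  2  2  0  0
G(n+12) = G(n) holds for n = 0,…,6 (a full window of length max(S) = 7), so the sequence is purely periodic with period 12.

12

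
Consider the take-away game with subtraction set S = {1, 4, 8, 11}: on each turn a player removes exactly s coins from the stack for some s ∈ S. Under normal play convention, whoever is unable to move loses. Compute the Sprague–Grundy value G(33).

n :  0  1  2  3  4  5  6  7  8  9 10 11 12 13 14 15 16 17 18 19 20 21 22 23 24 25 26 27 28 29 30 31 32 33
G :  0  1  0  1  2  0  1  0  1  2  3  2  0  1  0  1  2  0  1  0  1  2  3  2  0  1  0  1  2  0  1  0  1  2

2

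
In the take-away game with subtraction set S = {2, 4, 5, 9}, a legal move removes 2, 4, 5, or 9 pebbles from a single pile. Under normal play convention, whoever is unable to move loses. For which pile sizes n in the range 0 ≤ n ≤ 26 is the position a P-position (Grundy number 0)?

G(0) = 0
G(1) = mex{} = 0
G(2) = mex{0} = 1
G(3) = mex{0} = 1
G(4) = mex{1,0} = 2
G(5) = mex{1,0,0} = 2
G(6) = mex{2,1,0} = 3
G(7) = mex{2,1,1} = 0
G(8) = mex{3,2,1} = 0
G(9) = mex{0,2,2,0} = 1
G(10) = mex{0,3,2,0} = 1
G(11) = mex{1,0,3,1} = 2
G(12) = mex{1,0,0,1} = 2
G(13) = mex{2,1,0,2} = 3
G(14) = mex{2,1,1,2} = 0
G(15) = mex{3,2,1,3} = 0
G(16) = mex{0,2,2,0} = 1
G(17) = mex{0,3,2,0} = 1
G(18) = mex{1,0,3,1} = 2
G(19) = mex{1,0,0,1} = 2
G(20) = mex{2,1,0,2} = 3
G(21) = mex{2,1,1,2} = 0
G(22) = mex{3,2,1,3} = 0
G(23) = mex{0,2,2,0} = 1
G(24) = mex{0,3,2,0} = 1
G(25) = mex{1,0,3,1} = 2
G(26) = mex{1,0,0,1} = 2
P-positions are exactly the n with G(n) = 0.

0, 1, 7, 8, 14, 15, 21, 22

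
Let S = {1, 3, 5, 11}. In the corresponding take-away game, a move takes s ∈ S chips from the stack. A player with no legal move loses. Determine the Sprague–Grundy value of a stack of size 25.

1

G(0) = 0
G(1) = mex{0} = 1
G(2) = mex{1} = 0
G(3) = mex{0,0} = 1
G(4) = mex{1,1} = 0
G(5) = mex{0,0,0} = 1
G(6) = mex{1,1,1} = 0
G(7) = mex{0,0,0} = 1
G(8) = mex{1,1,1} = 0
G(9) = mex{0,0,0} = 1
G(10) = mex{1,1,1} = 0
G(11) = mex{0,0,0,0} = 1
G(12) = mex{1,1,1,1} = 0
G(13) = mex{0,0,0,0} = 1
G(14) = mex{1,1,1,1} = 0
G(15) = mex{0,0,0,0} = 1
G(16) = mex{1,1,1,1} = 0
G(17) = mex{0,0,0,0} = 1
G(18) = mex{1,1,1,1} = 0
G(19) = mex{0,0,0,0} = 1
G(20) = mex{1,1,1,1} = 0
G(21) = mex{0,0,0,0} = 1
G(22) = mex{1,1,1,1} = 0
G(23) = mex{0,0,0,0} = 1
G(24) = mex{1,1,1,1} = 0
G(25) = mex{0,0,0,0} = 1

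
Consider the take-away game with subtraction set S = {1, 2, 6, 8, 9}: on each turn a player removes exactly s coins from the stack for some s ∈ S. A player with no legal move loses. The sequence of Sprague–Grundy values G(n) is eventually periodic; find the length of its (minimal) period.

7

n :  0  1  2  3  4  5  6  7  8  9 10 11 12 13 14 15 16 17
G :  0  1  2  0  1  2  3  0  1  2  0  1  2  3  0  1  2  0
G(n+7) = G(n) holds for n = 0,…,8 (a full window of length max(S) = 9), so the sequence is purely periodic with period 7.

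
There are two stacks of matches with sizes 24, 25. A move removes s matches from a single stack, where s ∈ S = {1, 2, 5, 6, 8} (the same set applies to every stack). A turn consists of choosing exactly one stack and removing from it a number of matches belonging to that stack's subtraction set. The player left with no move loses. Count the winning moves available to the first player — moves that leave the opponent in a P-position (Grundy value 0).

4

All stacks use S = {1, 2, 5, 6, 8}:
G(0) = 0
G(1) = mex{0} = 1
G(2) = mex{1,0} = 2
G(3) = mex{2,1} = 0
G(4) = mex{0,2} = 1
G(5) = mex{1,0,0} = 2
G(6) = mex{2,1,1,0} = 3
G(7) = mex{3,2,2,1} = 0
G(8) = mex{0,3,0,2,0} = 1
G(9) = mex{1,0,1,0,1} = 2
G(10) = mex{2,1,2,1,2} = 0
G(11) = mex{0,2,3,2,0} = 1
G(12) = mex{1,0,0,3,1} = 2
G(13) = mex{2,1,1,0,2} = 3
G(14) = mex{3,2,2,1,3} = 0
G(15) = mex{0,3,0,2,0} = 1
G(16) = mex{1,0,1,0,1} = 2
G(17) = mex{2,1,2,1,2} = 0
G(18) = mex{0,2,3,2,0} = 1
G(19) = mex{1,0,0,3,1} = 2
G(20) = mex{2,1,1,0,2} = 3
G(21) = mex{3,2,2,1,3} = 0
G(22) = mex{0,3,0,2,0} = 1
G(23) = mex{1,0,1,0,1} = 2
G(24) = mex{2,1,2,1,2} = 0
G(25) = mex{0,2,3,2,0} = 1
Stack A: G(24) = 0.
Stack B: G(25) = 1.
Combined Grundy value = 0 ⊕ 1 = 1.
A winning move leaves total XOR = 0, i.e. changes one component's Grundy value g to g ⊕ X where X is the current total.
Stack A: need g' = 0⊕1 = 1. Options: 24−1→G=2, 24−2→G=1, 24−5→G=2, 24−6→G=1, 24−8→G=2. Hits: 2.
Stack B: need g' = 1⊕1 = 0. Options: 25−1→G=0, 25−2→G=2, 25−5→G=3, 25−6→G=2, 25−8→G=0. Hits: 2.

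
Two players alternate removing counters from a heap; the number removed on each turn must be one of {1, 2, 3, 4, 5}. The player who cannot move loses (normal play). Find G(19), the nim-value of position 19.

1

n :  0  1  2  3  4  5  6  7  8  9 10 11 12 13 14 15 16 17 18 19
G :  0  1  2  3  4  5  0  1  2  3  4  5  0  1  2  3  4  5  0  1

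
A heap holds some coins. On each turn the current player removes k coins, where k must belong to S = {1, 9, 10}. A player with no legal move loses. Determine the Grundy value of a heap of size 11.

G(0) = 0
G(1) = mex{0} = 1
G(2) = mex{1} = 0
G(3) = mex{0} = 1
G(4) = mex{1} = 0
G(5) = mex{0} = 1
G(6) = mex{1} = 0
G(7) = mex{0} = 1
G(8) = mex{1} = 0
G(9) = mex{0,0} = 1
G(10) = mex{1,1,0} = 2
G(11) = mex{2,0,1} = 3

3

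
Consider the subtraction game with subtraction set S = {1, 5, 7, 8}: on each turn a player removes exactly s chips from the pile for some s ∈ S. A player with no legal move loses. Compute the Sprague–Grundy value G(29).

2

n :  0  1  2  3  4  5  6  7  8  9 10 11 12 13 14 15 16 17 18 19 20 21 22 23 24 25 26 27 28 29
G :  0  1  0  1  0  1  0  1  2  3  2  3  2  3  2  0  1  0  1  0  1  0  1  2  3  2  3  2  3  2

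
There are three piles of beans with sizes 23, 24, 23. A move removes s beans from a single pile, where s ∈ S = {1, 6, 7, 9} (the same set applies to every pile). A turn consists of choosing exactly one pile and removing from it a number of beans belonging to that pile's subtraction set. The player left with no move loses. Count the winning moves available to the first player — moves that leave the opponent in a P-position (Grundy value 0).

0

All piles use S = {1, 6, 7, 9}:
G(0) = 0
G(1) = mex{0} = 1
G(2) = mex{1} = 0
G(3) = mex{0} = 1
G(4) = mex{1} = 0
G(5) = mex{0} = 1
G(6) = mex{1,0} = 2
G(7) = mex{2,1,0} = 3
G(8) = mex{3,0,1} = 2
G(9) = mex{2,1,0,0} = 3
G(10) = mex{3,0,1,1} = 2
G(11) = mex{2,1,0,0} = 3
G(12) = mex{3,2,1,1} = 0
G(13) = mex{0,3,2,0} = 1
G(14) = mex{1,2,3,1} = 0
G(15) = mex{0,3,2,2} = 1
G(16) = mex{1,2,3,3} = 0
G(17) = mex{0,3,2,2} = 1
G(18) = mex{1,0,3,3} = 2
G(19) = mex{2,1,0,2} = 3
G(20) = mex{3,0,1,3} = 2
G(21) = mex{2,1,0,0} = 3
G(22) = mex{3,0,1,1} = 2
G(23) = mex{2,1,0,0} = 3
G(24) = mex{3,2,1,1} = 0
Pile A: G(23) = 3.
Pile B: G(24) = 0.
Pile C: G(23) = 3.
Combined Grundy value = 3 ⊕ 0 ⊕ 3 = 0.
A winning move leaves total XOR = 0, i.e. changes one component's Grundy value g to g ⊕ X where X is the current total.
Pile A: target g' = 3⊕0 = 3, but every legal move changes the Grundy value (mex property), so 0 moves.
Pile B: target g' = 0⊕0 = 0, but every legal move changes the Grundy value (mex property), so 0 moves.
Pile C: target g' = 3⊕0 = 3, but every legal move changes the Grundy value (mex property), so 0 moves.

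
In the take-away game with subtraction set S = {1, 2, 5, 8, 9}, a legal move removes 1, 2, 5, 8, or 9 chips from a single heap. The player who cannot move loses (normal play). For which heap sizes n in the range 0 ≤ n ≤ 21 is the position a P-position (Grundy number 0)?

n :  0  1  2  3  4  5  6  7  8  9 10 11 12 13 14 15 16 17 18 19 20 21
G :  0  1  2  0  1  2  0  1  2  3  0  1  2  0  1  2  0  1  2  3  0  1
P-positions are exactly the n with G(n) = 0.

0, 3, 6, 10, 13, 16, 20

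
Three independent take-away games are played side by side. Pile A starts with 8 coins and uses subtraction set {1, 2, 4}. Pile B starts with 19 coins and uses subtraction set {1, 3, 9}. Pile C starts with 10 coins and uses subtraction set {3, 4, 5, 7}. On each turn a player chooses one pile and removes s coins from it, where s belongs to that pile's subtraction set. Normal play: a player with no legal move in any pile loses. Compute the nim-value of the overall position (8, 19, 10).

Pile A, S = {1, 2, 4}:
n : 0 1 2 3 4 5 6 7 8
G : 0 1 2 0 1 2 0 1 2
G_A(8) = 2.
Pile B, S = {1, 3, 9}:
n :  0  1  2  3  4  5  6  7  8  9 10 11 12 13 14 15 16 17 18 19
G :  0  1  0  1  0  1  0  1  0  1  0  1  0  1  0  1  0  1  0  1
G_B(19) = 1.
Pile C, S = {3, 4, 5, 7}:
G(0) = 0
G(1) = mex{} = 0
G(2) = mex{} = 0
G(3) = mex{0} = 1
G(4) = mex{0,0} = 1
G(5) = mex{0,0,0} = 1
G(6) = mex{1,0,0} = 2
G(7) = mex{1,1,0,0} = 2
G(8) = mex{1,1,1,0} = 2
G(9) = mex{2,1,1,0} = 3
G(10) = mex{2,2,1,1} = 0
G_C(10) = 0.
Combined Grundy value = 2 ⊕ 1 ⊕ 0 = 3.

3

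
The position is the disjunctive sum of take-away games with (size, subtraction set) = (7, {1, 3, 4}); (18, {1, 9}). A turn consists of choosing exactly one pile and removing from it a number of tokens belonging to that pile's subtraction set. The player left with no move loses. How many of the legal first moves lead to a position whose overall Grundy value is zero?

0

Pile A, S = {1, 3, 4}:
n : 0 1 2 3 4 5 6 7
G : 0 1 0 1 2 3 2 0
G_A(7) = 0.
Pile B, S = {1, 9}:
G(0) = 0
G(1) = mex{0} = 1
G(2) = mex{1} = 0
G(3) = mex{0} = 1
G(4) = mex{1} = 0
G(5) = mex{0} = 1
G(6) = mex{1} = 0
G(7) = mex{0} = 1
G(8) = mex{1} = 0
G(9) = mex{0,0} = 1
G(10) = mex{1,1} = 0
G(11) = mex{0,0} = 1
G(12) = mex{1,1} = 0
G(13) = mex{0,0} = 1
G(14) = mex{1,1} = 0
G(15) = mex{0,0} = 1
G(16) = mex{1,1} = 0
G(17) = mex{0,0} = 1
G(18) = mex{1,1} = 0
G_B(18) = 0.
Combined Grundy value = 0 ⊕ 0 = 0.
A winning move leaves total XOR = 0, i.e. changes one component's Grundy value g to g ⊕ X where X is the current total.
Pile A: target g' = 0⊕0 = 0, but every legal move changes the Grundy value (mex property), so 0 moves.
Pile B: target g' = 0⊕0 = 0, but every legal move changes the Grundy value (mex property), so 0 moves.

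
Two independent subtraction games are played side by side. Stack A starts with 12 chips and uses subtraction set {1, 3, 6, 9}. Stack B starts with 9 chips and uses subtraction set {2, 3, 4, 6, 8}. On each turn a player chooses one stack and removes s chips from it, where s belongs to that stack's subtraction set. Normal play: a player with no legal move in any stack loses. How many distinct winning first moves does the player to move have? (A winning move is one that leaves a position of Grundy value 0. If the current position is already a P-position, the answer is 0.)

1

Stack A, S = {1, 3, 6, 9}:
G(0) = 0
G(1) = mex{0} = 1
G(2) = mex{1} = 0
G(3) = mex{0,0} = 1
G(4) = mex{1,1} = 0
G(5) = mex{0,0} = 1
G(6) = mex{1,1,0} = 2
G(7) = mex{2,0,1} = 3
G(8) = mex{3,1,0} = 2
G(9) = mex{2,2,1,0} = 3
G(10) = mex{3,3,0,1} = 2
G(11) = mex{2,2,1,0} = 3
G(12) = mex{3,3,2,1} = 0
G_A(12) = 0.
Stack B, S = {2, 3, 4, 6, 8}:
n : 0 1 2 3 4 5 6 7 8 9
G : 0 0 1 1 2 2 3 3 4 4
G_B(9) = 4.
Combined Grundy value = 0 ⊕ 4 = 4.
A winning move leaves total XOR = 0, i.e. changes one component's Grundy value g to g ⊕ X where X is the current total.
Stack A: need g' = 0⊕4 = 4. Options: 12−1→G=3, 12−3→G=3, 12−6→G=2, 12−9→G=1. Hits: 0.
Stack B: need g' = 4⊕4 = 0. Options: 9−2→G=3, 9−3→G=3, 9−4→G=2, 9−6→G=1, 9−8→G=0. Hits: 1.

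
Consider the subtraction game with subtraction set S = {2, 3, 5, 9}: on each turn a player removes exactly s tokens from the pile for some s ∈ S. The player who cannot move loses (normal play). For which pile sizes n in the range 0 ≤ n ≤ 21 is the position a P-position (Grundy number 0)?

n :  0  1  2  3  4  5  6  7  8  9 10 11 12 13 14 15 16 17 18 19 20 21
G :  0  0  1  1  2  2  3  0  0  1  1  2  2  3  0  0  1  1  2  2  3  0
P-positions are exactly the n with G(n) = 0.

0, 1, 7, 8, 14, 15, 21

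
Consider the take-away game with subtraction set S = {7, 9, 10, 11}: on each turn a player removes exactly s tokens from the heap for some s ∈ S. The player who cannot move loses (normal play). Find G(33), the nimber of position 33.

2

G(0) = 0
G(1) = mex{} = 0
G(2) = mex{} = 0
G(3) = mex{} = 0
G(4) = mex{} = 0
G(5) = mex{} = 0
G(6) = mex{} = 0
G(7) = mex{0} = 1
G(8) = mex{0} = 1
G(9) = mex{0,0} = 1
G(10) = mex{0,0,0} = 1
G(11) = mex{0,0,0,0} = 1
G(12) = mex{0,0,0,0} = 1
G(13) = mex{0,0,0,0} = 1
G(14) = mex{1,0,0,0} = 2
G(15) = mex{1,0,0,0} = 2
G(16) = mex{1,1,0,0} = 2
G(17) = mex{1,1,1,0} = 2
G(18) = mex{1,1,1,1} = 0
G(19) = mex{1,1,1,1} = 0
G(20) = mex{1,1,1,1} = 0
G(21) = mex{2,1,1,1} = 0
G(22) = mex{2,1,1,1} = 0
G(23) = mex{2,2,1,1} = 0
G(24) = mex{2,2,2,1} = 0
G(25) = mex{0,2,2,2} = 1
G(26) = mex{0,2,2,2} = 1
G(27) = mex{0,0,2,2} = 1
G(28) = mex{0,0,0,2} = 1
G(29) = mex{0,0,0,0} = 1
G(30) = mex{0,0,0,0} = 1
G(31) = mex{0,0,0,0} = 1
G(32) = mex{1,0,0,0} = 2
G(33) = mex{1,0,0,0} = 2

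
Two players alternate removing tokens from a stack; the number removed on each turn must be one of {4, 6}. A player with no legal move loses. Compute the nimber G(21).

0

G(0) = 0
G(1) = mex{} = 0
G(2) = mex{} = 0
G(3) = mex{} = 0
G(4) = mex{0} = 1
G(5) = mex{0} = 1
G(6) = mex{0,0} = 1
G(7) = mex{0,0} = 1
G(8) = mex{1,0} = 2
G(9) = mex{1,0} = 2
G(10) = mex{1,1} = 0
G(11) = mex{1,1} = 0
G(12) = mex{2,1} = 0
G(13) = mex{2,1} = 0
G(14) = mex{0,2} = 1
G(15) = mex{0,2} = 1
G(16) = mex{0,0} = 1
G(17) = mex{0,0} = 1
G(18) = mex{1,0} = 2
G(19) = mex{1,0} = 2
G(20) = mex{1,1} = 0
G(21) = mex{1,1} = 0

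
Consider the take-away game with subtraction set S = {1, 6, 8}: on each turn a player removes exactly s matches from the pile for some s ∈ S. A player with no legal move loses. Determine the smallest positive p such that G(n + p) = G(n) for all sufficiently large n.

7

G(0) = 0
G(1) = mex{0} = 1
G(2) = mex{1} = 0
G(3) = mex{0} = 1
G(4) = mex{1} = 0
G(5) = mex{0} = 1
G(6) = mex{1,0} = 2
G(7) = mex{2,1} = 0
G(8) = mex{0,0,0} = 1
G(9) = mex{1,1,1} = 0
G(10) = mex{0,0,0} = 1
G(11) = mex{1,1,1} = 0
G(12) = mex{0,2,0} = 1
G(13) = mex{1,0,1} = 2
G(14) = mex{2,1,2} = 0
G(15) = mex{0,0,0} = 1
G(16) = mex{1,1,1} = 0
G(n+7) = G(n) holds for n = 0,…,7 (a full window of length max(S) = 8), so the sequence is purely periodic with period 7.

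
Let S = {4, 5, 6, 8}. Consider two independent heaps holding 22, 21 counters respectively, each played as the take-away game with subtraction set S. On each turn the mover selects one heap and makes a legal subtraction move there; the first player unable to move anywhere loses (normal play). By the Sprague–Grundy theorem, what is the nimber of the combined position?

0

All heaps use S = {4, 5, 6, 8}:
n :  0  1  2  3  4  5  6  7  8  9 10 11 12 13 14 15 16 17 18 19 20 21 22
G :  0  0  0  0  1  1  1  1  2  2  2  2  0  0  0  0  1  1  1  1  2  2  2
Heap A: G(22) = 2.
Heap B: G(21) = 2.
Combined Grundy value = 2 ⊕ 2 = 0.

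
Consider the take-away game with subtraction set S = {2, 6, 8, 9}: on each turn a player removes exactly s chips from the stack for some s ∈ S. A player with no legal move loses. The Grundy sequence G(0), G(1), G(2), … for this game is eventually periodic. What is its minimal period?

15

n :  0  1  2  3  4  5  6  7  8  9 10 11 12 13 14 15 16 17 18 19 20 21 22 23 24 25 26 27 28 29 30 31
G :  0  0  1  1  0  0  1  1  2  2  3  3  2  2  3  0  0  1  1  0  0  1  1  2  2  3  3  2  2  3  0  0
G(n+15) = G(n) holds for n = 0,…,8 (a full window of length max(S) = 9), so the sequence is purely periodic with period 15.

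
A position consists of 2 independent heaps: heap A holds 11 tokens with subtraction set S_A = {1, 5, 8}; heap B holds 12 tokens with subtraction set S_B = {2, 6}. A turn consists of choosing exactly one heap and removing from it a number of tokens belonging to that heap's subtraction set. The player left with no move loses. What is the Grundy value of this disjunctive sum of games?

Heap A, S = {1, 5, 8}:
G(0) = 0
G(1) = mex{0} = 1
G(2) = mex{1} = 0
G(3) = mex{0} = 1
G(4) = mex{1} = 0
G(5) = mex{0,0} = 1
G(6) = mex{1,1} = 0
G(7) = mex{0,0} = 1
G(8) = mex{1,1,0} = 2
G(9) = mex{2,0,1} = 3
G(10) = mex{3,1,0} = 2
G(11) = mex{2,0,1} = 3
G_A(11) = 3.
Heap B, S = {2, 6}:
n :  0  1  2  3  4  5  6  7  8  9 10 11 12
G :  0  0  1  1  0  0  1  1  0  0  1  1  0
G_B(12) = 0.
Combined Grundy value = 3 ⊕ 0 = 3.

3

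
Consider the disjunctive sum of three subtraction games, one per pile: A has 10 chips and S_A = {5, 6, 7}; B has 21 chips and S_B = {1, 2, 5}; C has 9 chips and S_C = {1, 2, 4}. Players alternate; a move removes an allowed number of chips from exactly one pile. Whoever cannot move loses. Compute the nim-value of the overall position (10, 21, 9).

Pile A, S = {5, 6, 7}:
G(0) = 0
G(1) = mex{} = 0
G(2) = mex{} = 0
G(3) = mex{} = 0
G(4) = mex{} = 0
G(5) = mex{0} = 1
G(6) = mex{0,0} = 1
G(7) = mex{0,0,0} = 1
G(8) = mex{0,0,0} = 1
G(9) = mex{0,0,0} = 1
G(10) = mex{1,0,0} = 2
G_A(10) = 2.
Pile B, S = {1, 2, 5}:
n :  0  1  2  3  4  5  6  7  8  9 10 11 12 13 14 15 16 17 18 19 20 21
G :  0  1  2  0  1  2  0  1  2  0  1  2  0  1  2  0  1  2  0  1  2  0
G_B(21) = 0.
Pile C, S = {1, 2, 4}:
n : 0 1 2 3 4 5 6 7 8 9
G : 0 1 2 0 1 2 0 1 2 0
G_C(9) = 0.
Combined Grundy value = 2 ⊕ 0 ⊕ 0 = 2.

2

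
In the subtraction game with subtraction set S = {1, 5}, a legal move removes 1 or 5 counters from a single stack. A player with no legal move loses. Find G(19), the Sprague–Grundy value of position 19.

G(0) = 0
G(1) = mex{0} = 1
G(2) = mex{1} = 0
G(3) = mex{0} = 1
G(4) = mex{1} = 0
G(5) = mex{0,0} = 1
G(6) = mex{1,1} = 0
G(7) = mex{0,0} = 1
G(8) = mex{1,1} = 0
G(9) = mex{0,0} = 1
G(10) = mex{1,1} = 0
G(11) = mex{0,0} = 1
G(12) = mex{1,1} = 0
G(13) = mex{0,0} = 1
G(14) = mex{1,1} = 0
G(15) = mex{0,0} = 1
G(16) = mex{1,1} = 0
G(17) = mex{0,0} = 1
G(18) = mex{1,1} = 0
G(19) = mex{0,0} = 1

1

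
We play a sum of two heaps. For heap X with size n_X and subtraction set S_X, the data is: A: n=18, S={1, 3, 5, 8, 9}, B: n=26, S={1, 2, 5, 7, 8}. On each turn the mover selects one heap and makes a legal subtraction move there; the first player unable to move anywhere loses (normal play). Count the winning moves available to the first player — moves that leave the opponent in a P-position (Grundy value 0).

4

Heap A, S = {1, 3, 5, 8, 9}:
n :  0  1  2  3  4  5  6  7  8  9 10 11 12 13 14 15 16 17 18
G :  0  1  0  1  0  1  0  1  2  3  2  3  2  3  2  3  0  1  0
G_A(18) = 0.
Heap B, S = {1, 2, 5, 7, 8}:
G(0) = 0
G(1) = mex{0} = 1
G(2) = mex{1,0} = 2
G(3) = mex{2,1} = 0
G(4) = mex{0,2} = 1
G(5) = mex{1,0,0} = 2
G(6) = mex{2,1,1} = 0
G(7) = mex{0,2,2,0} = 1
G(8) = mex{1,0,0,1,0} = 2
G(9) = mex{2,1,1,2,1} = 0
G(10) = mex{0,2,2,0,2} = 1
G(11) = mex{1,0,0,1,0} = 2
G(12) = mex{2,1,1,2,1} = 0
G(13) = mex{0,2,2,0,2} = 1
G(14) = mex{1,0,0,1,0} = 2
G(15) = mex{2,1,1,2,1} = 0
G(16) = mex{0,2,2,0,2} = 1
G(17) = mex{1,0,0,1,0} = 2
G(18) = mex{2,1,1,2,1} = 0
G(19) = mex{0,2,2,0,2} = 1
G(20) = mex{1,0,0,1,0} = 2
G(21) = mex{2,1,1,2,1} = 0
G(22) = mex{0,2,2,0,2} = 1
G(23) = mex{1,0,0,1,0} = 2
G(24) = mex{2,1,1,2,1} = 0
G(25) = mex{0,2,2,0,2} = 1
G(26) = mex{1,0,0,1,0} = 2
G_B(26) = 2.
Combined Grundy value = 0 ⊕ 2 = 2.
A winning move leaves total XOR = 0, i.e. changes one component's Grundy value g to g ⊕ X where X is the current total.
Heap A: need g' = 0⊕2 = 2. Options: 18−1→G=1, 18−3→G=3, 18−5→G=3, 18−8→G=2, 18−9→G=3. Hits: 1.
Heap B: need g' = 2⊕2 = 0. Options: 26−1→G=1, 26−2→G=0, 26−5→G=0, 26−7→G=1, 26−8→G=0. Hits: 3.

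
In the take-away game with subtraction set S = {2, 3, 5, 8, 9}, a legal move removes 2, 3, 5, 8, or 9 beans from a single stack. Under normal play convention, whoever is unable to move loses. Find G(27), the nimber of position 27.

G(0) = 0
G(1) = mex{} = 0
G(2) = mex{0} = 1
G(3) = mex{0,0} = 1
G(4) = mex{1,0} = 2
G(5) = mex{1,1,0} = 2
G(6) = mex{2,1,0} = 3
G(7) = mex{2,2,1} = 0
G(8) = mex{3,2,1,0} = 4
G(9) = mex{0,3,2,0,0} = 1
G(10) = mex{4,0,2,1,0} = 3
G(11) = mex{1,4,3,1,1} = 0
G(12) = mex{3,1,0,2,1} = 4
G(13) = mex{0,3,4,2,2} = 1
G(14) = mex{4,0,1,3,2} = 5
G(15) = mex{1,4,3,0,3} = 2
G(16) = mex{5,1,0,4,0} = 2
G(17) = mex{2,5,4,1,4} = 0
G(18) = mex{2,2,1,3,1} = 0
G(19) = mex{0,2,5,0,3} = 1
G(20) = mex{0,0,2,4,0} = 1
G(21) = mex{1,0,2,1,4} = 3
G(22) = mex{1,1,0,5,1} = 2
G(23) = mex{3,1,0,2,5} = 4
G(24) = mex{2,3,1,2,2} = 0
G(25) = mex{4,2,1,0,2} = 3
G(26) = mex{0,4,3,0,0} = 1
G(27) = mex{3,0,2,1,0} = 4

4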